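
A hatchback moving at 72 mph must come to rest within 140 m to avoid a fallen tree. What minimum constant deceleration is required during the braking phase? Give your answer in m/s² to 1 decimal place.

Required deceleration ≈ 3.7 m/s²

72 mph × 0.44704 = 32.1869 m/s.
v² = 2a·d ⇒ a = v²/(2d) = 32.1869² / (2 × 140.000) = 1035.997 / 280.000 = 3.7000 m/s².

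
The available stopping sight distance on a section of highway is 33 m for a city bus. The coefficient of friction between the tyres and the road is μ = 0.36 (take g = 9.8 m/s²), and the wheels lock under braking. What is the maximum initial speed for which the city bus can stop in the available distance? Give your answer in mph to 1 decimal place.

Maximum speed ≈ 34.1 mph

a = μg = 0.36 × 9.8 = 3.528 m/s².
v²/(2a) = d ⇒ v = √(2 × 3.528 × 33) = √232.85 = 15.2594 m/s.
15.2594 m/s ÷ 0.44704 = 34.134 mph.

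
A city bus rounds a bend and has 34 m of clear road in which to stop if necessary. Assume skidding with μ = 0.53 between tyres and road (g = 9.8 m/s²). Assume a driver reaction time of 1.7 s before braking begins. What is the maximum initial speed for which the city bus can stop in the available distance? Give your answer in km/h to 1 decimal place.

Maximum speed ≈ 43.0 km/h

a = μg = 0.53 × 9.8 = 5.194 m/s².
Stopping distance: v·t_r + v²/(2a) = 34 with t_r = 1.7 s and a = 5.194 m/s².
So v² + 17.660 v − 353.19 = 0.
Positive root: v = −a·t_r + √((a·t_r)² + 2a·d) = −8.830 + √(77.969 + 353.19) = 11.9344 m/s.
11.9344 m/s × 3.6 = 42.964 km/h.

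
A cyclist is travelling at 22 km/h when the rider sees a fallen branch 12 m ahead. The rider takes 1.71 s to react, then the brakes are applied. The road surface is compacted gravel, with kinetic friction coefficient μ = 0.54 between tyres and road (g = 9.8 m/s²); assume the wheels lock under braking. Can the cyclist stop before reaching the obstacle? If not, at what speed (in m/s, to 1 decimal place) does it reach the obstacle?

22 km/h ÷ 3.6 = 6.1111 m/s.
a = μg = 0.54 × 9.8 = 5.292 m/s².
Reaction distance = 6.1111 × 1.71 = 10.450 m.
Braking distance needed to stop: v²/(2a) = 37.346 / 10.584 = 3.529 m, so total needed = 10.450 + 3.529 = 13.979 m > 12 m — it cannot stop.
Distance remaining when braking begins: 12 − 10.450 = 1.550 m.
v² = v₀² − 2a·d = 37.346 − 2 × 5.292 × 1.550 = 20.941 m²/s².
v = √20.941 = 4.576 m/s.

No — it strikes the obstacle at 4.6 m/s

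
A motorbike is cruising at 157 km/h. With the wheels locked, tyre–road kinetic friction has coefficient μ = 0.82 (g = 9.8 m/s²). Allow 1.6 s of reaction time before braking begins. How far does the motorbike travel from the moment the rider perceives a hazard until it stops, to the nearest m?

157 km/h ÷ 3.6 = 43.6111 m/s.
a = μg = 0.82 × 9.8 = 8.036 m/s².
Reaction distance = v·t_r = 43.6111 × 1.6 = 69.778 m.
Braking distance = v²/(2a) = 43.6111² / (2 × 8.036) = 1901.928 / 16.072 = 118.338 m.
Total = 69.778 + 118.338 = 188.116 m.

Total stopping distance ≈ 188 m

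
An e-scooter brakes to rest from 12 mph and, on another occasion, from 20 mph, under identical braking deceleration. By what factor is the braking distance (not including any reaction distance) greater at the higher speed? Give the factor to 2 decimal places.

Braking distance d = v²/(2a), so with a fixed, d ∝ v².
Factor = (20/12)² = 1.6667² = 2.7779.

Factor ≈ 2.78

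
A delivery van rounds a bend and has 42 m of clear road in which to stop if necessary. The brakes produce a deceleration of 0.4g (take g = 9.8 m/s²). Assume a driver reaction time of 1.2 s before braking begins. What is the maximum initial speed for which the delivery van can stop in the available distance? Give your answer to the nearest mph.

a = 0.4 × 9.8 = 3.920 m/s².
Stopping distance: v·t_r + v²/(2a) = 42 with t_r = 1.2 s and a = 3.920 m/s².
So v² + 9.408 v − 329.28 = 0.
Positive root: v = −a·t_r + √((a·t_r)² + 2a·d) = −4.704 + √(22.128 + 329.28) = 14.0419 m/s.
14.0419 m/s ÷ 0.44704 = 31.411 mph.

Maximum speed ≈ 31 mph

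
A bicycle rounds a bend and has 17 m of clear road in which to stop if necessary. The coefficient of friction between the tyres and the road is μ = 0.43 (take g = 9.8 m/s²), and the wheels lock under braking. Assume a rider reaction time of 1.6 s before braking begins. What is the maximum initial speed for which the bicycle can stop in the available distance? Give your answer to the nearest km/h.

a = μg = 0.43 × 9.8 = 4.214 m/s².
Stopping distance: v·t_r + v²/(2a) = 17 with t_r = 1.6 s and a = 4.214 m/s².
So v² + 13.485 v − 143.28 = 0.
Positive root: v = −a·t_r + √((a·t_r)² + 2a·d) = −6.742 + √(45.455 + 143.28) = 6.9961 m/s.
6.9961 m/s × 3.6 = 25.186 km/h.

Maximum speed ≈ 25 km/h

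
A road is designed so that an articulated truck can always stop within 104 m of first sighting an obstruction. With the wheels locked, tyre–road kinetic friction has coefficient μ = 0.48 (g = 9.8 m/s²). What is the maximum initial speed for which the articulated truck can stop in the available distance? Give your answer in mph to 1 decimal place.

a = μg = 0.48 × 9.8 = 4.704 m/s².
v²/(2a) = d ⇒ v = √(2 × 4.704 × 104) = √978.43 = 31.2799 m/s.
31.2799 m/s ÷ 0.44704 = 69.971 mph.

Maximum speed ≈ 70.0 mph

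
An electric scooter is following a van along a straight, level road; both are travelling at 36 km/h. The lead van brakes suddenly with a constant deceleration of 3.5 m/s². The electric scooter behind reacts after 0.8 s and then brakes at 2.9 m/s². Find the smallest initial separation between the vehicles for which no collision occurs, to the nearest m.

36 km/h ÷ 3.6 = 10.0000 m/s.
Leader travels v²/(2a_L) = 100.000 / 7.000 = 14.286 m before stopping.
Follower covers v·t_r = 10.0000 × 0.8 = 8.000 m while reacting, then v²/(2a_F) = 100.000 / 5.800 = 17.241 m while braking, for a total of 8.000 + 17.241 = 25.241 m.
Since a_F ≤ a_L and the follower starts braking later, the follower is never slower than the leader, so the closest approach is when both have stopped.
Minimum gap = 25.241 − 14.286 = 10.955 m.

Minimum gap ≈ 11 m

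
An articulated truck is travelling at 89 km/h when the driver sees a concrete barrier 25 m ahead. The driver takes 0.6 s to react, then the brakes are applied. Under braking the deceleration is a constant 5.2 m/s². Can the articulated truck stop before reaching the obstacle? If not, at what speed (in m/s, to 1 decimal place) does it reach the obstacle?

89 km/h ÷ 3.6 = 24.7222 m/s.
Reaction distance = 24.7222 × 0.6 = 14.833 m.
Braking distance needed to stop: v²/(2a) = 611.187 / 10.400 = 58.768 m, so total needed = 14.833 + 58.768 = 73.601 m > 25 m — it cannot stop.
Distance remaining when braking begins: 25 − 14.833 = 10.167 m.
v² = v₀² − 2a·d = 611.187 − 2 × 5.200 × 10.167 = 505.450 m²/s².
v = √505.450 = 22.482 m/s.

No — it strikes the obstacle at 22.5 m/s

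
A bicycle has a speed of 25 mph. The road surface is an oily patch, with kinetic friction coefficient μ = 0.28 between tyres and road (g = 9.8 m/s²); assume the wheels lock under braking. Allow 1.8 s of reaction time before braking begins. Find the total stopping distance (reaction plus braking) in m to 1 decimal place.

25 mph × 0.44704 = 11.1760 m/s.
a = μg = 0.28 × 9.8 = 2.744 m/s².
Reaction distance = v·t_r = 11.1760 × 1.8 = 20.117 m.
Braking distance = v²/(2a) = 11.1760² / (2 × 2.744) = 124.903 / 5.488 = 22.759 m.
Total = 20.117 + 22.759 = 42.876 m.

Total stopping distance ≈ 42.9 m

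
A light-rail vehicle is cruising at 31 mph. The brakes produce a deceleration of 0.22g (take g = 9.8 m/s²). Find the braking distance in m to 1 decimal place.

31 mph × 0.44704 = 13.8582 m/s.
a = 0.22 × 9.8 = 2.156 m/s².
Braking distance = v²/(2a) = 13.8582² / (2 × 2.156) = 192.050 / 4.312 = 44.538 m.

Braking distance ≈ 44.5 m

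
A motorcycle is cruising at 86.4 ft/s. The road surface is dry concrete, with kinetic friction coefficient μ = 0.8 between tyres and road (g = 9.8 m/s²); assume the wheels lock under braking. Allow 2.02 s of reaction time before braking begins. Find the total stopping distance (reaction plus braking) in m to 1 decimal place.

Total stopping distance ≈ 97.4 m

86.4 ft/s × 0.3048 = 26.3347 m/s.
a = μg = 0.8 × 9.8 = 7.840 m/s².
Reaction distance = v·t_r = 26.3347 × 2.02 = 53.196 m.
Braking distance = v²/(2a) = 26.3347² / (2 × 7.840) = 693.516 / 15.680 = 44.229 m.
Total = 53.196 + 44.229 = 97.425 m.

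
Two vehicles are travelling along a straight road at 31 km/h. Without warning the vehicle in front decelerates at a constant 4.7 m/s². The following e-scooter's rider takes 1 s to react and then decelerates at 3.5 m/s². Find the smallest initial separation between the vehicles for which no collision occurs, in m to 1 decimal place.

31 km/h ÷ 3.6 = 8.6111 m/s.
Leader travels v²/(2a_L) = 74.151 / 9.400 = 7.888 m before stopping.
Follower covers v·t_r = 8.6111 × 1 = 8.611 m while reacting, then v²/(2a_F) = 74.151 / 7.000 = 10.593 m while braking, for a total of 8.611 + 10.593 = 19.204 m.
Since a_F ≤ a_L and the follower starts braking later, the follower is never slower than the leader, so the closest approach is when both have stopped.
Minimum gap = 19.204 − 7.888 = 11.316 m.

Minimum gap ≈ 11.3 m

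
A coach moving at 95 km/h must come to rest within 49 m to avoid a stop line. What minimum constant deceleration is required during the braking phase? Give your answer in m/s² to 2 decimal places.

Required deceleration ≈ 7.11 m/s²

95 km/h ÷ 3.6 = 26.3889 m/s.
v² = 2a·d ⇒ a = v²/(2d) = 26.3889² / (2 × 49.000) = 696.374 / 98.000 = 7.1059 m/s².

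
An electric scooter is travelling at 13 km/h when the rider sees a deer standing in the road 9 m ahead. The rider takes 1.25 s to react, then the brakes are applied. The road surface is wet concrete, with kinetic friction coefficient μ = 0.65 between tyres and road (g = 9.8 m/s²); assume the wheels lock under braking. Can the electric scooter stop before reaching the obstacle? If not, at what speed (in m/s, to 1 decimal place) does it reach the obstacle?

Yes — it stops about 3.5 m short of the obstacle, so it never reaches it

13 km/h ÷ 3.6 = 3.6111 m/s.
a = μg = 0.65 × 9.8 = 6.370 m/s².
Reaction distance = 3.6111 × 1.25 = 4.514 m.
Braking distance = v²/(2a) = 13.040 / 12.740 = 1.024 m.
Total stopping distance = 4.514 + 1.024 = 5.538 m, vs 9 m available — it stops with 9 − 5.538 = 3.462 m to spare.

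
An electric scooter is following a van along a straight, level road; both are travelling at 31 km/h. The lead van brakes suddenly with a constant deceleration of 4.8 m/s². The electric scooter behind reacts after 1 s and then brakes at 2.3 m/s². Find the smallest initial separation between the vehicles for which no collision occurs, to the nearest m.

31 km/h ÷ 3.6 = 8.6111 m/s.
Leader travels v²/(2a_L) = 74.151 / 9.600 = 7.724 m before stopping.
Follower covers v·t_r = 8.6111 × 1 = 8.611 m while reacting, then v²/(2a_F) = 74.151 / 4.600 = 16.120 m while braking, for a total of 8.611 + 16.120 = 24.731 m.
Since a_F ≤ a_L and the follower starts braking later, the follower is never slower than the leader, so the closest approach is when both have stopped.
Minimum gap = 24.731 − 7.724 = 17.007 m.

Minimum gap ≈ 17 m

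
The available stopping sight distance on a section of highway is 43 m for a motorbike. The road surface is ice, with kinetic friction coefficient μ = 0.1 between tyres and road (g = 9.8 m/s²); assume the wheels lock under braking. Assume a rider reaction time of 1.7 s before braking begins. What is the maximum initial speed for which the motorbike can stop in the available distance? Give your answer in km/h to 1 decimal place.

Maximum speed ≈ 27.6 km/h

a = μg = 0.1 × 9.8 = 0.980 m/s².
Stopping distance: v·t_r + v²/(2a) = 43 with t_r = 1.7 s and a = 0.980 m/s².
So v² + 3.332 v − 84.28 = 0.
Positive root: v = −a·t_r + √((a·t_r)² + 2a·d) = −1.666 + √(2.776 + 84.28) = 7.6644 m/s.
7.6644 m/s × 3.6 = 27.592 km/h.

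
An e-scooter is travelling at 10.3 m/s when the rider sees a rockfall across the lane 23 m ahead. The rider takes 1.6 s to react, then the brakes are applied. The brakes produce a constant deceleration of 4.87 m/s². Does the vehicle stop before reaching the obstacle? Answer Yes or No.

Reaction distance = 10.3000 × 1.6 = 16.480 m.
Braking distance = v²/(2a) = 106.090 / 9.740 = 10.892 m.
Total stopping distance = 16.480 + 10.892 = 27.372 m, vs 23 m available — it cannot stop in time and overshoots by 27.372 − 23 = 4.372 m.

No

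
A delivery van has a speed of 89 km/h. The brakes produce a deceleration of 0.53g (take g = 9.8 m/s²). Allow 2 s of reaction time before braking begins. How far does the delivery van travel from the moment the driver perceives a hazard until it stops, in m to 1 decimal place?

89 km/h ÷ 3.6 = 24.7222 m/s.
a = 0.53 × 9.8 = 5.194 m/s².
Reaction distance = v·t_r = 24.7222 × 2 = 49.444 m.
Braking distance = v²/(2a) = 24.7222² / (2 × 5.194) = 611.187 / 10.388 = 58.836 m.
Total = 49.444 + 58.836 = 108.280 m.

Total stopping distance ≈ 108.3 m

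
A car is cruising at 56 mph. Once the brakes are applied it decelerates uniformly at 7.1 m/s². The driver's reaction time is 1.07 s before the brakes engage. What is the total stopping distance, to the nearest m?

56 mph × 0.44704 = 25.0342 m/s.
Reaction distance = v·t_r = 25.0342 × 1.07 = 26.787 m.
Braking distance = v²/(2a) = 25.0342² / (2 × 7.100) = 626.711 / 14.200 = 44.135 m.
Total = 26.787 + 44.135 = 70.922 m.

Total stopping distance ≈ 71 m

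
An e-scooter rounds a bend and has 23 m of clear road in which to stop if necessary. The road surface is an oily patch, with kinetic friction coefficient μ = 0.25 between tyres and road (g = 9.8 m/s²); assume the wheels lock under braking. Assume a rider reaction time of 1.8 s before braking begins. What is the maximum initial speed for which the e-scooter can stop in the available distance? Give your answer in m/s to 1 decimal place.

Maximum speed ≈ 7.1 m/s

a = μg = 0.25 × 9.8 = 2.450 m/s².
Stopping distance: v·t_r + v²/(2a) = 23 with t_r = 1.8 s and a = 2.450 m/s².
So v² + 8.820 v − 112.70 = 0.
Positive root: v = −a·t_r + √((a·t_r)² + 2a·d) = −4.410 + √(19.448 + 112.70) = 7.0856 m/s.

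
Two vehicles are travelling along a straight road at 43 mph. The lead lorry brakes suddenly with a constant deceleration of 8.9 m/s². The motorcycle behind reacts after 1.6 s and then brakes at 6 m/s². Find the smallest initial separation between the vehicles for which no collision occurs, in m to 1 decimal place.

Minimum gap ≈ 40.8 m

43 mph × 0.44704 = 19.2227 m/s.
Leader travels v²/(2a_L) = 369.512 / 17.800 = 20.759 m before stopping.
Follower covers v·t_r = 19.2227 × 1.6 = 30.756 m while reacting, then v²/(2a_F) = 369.512 / 12.000 = 30.793 m while braking, for a total of 30.756 + 30.793 = 61.549 m.
Since a_F ≤ a_L and the follower starts braking later, the follower is never slower than the leader, so the closest approach is when both have stopped.
Minimum gap = 61.549 − 20.759 = 40.790 m.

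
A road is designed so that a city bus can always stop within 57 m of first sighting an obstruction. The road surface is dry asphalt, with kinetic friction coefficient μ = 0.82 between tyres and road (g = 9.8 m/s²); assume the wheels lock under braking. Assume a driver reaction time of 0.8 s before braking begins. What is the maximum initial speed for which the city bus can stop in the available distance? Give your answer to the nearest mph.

Maximum speed ≈ 55 mph

a = μg = 0.82 × 9.8 = 8.036 m/s².
Stopping distance: v·t_r + v²/(2a) = 57 with t_r = 0.8 s and a = 8.036 m/s².
So v² + 12.858 v − 916.10 = 0.
Positive root: v = −a·t_r + √((a·t_r)² + 2a·d) = −6.429 + √(41.332 + 916.10) = 24.5134 m/s.
24.5134 m/s ÷ 0.44704 = 54.835 mph.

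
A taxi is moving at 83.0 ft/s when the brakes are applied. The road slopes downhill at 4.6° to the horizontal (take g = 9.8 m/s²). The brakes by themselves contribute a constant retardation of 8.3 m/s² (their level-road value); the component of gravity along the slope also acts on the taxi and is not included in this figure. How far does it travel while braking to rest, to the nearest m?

83 ft/s × 0.3048 = 25.2984 m/s.
Gravity along the downhill slope reduces the braking deceleration: a_eff = 8.300 − 9.8·sin 4.6° = 8.300 − 0.786 = 7.514 m/s².
Braking distance = v²/(2a) = 25.2984² / (2 × 7.514) = 640.009 / 15.028 = 42.588 m.

Braking distance ≈ 43 m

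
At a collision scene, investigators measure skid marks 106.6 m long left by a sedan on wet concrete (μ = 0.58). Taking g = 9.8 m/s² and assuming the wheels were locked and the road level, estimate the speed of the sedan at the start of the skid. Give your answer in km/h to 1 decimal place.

Initial speed ≈ 125.3 km/h

Deceleration a = μg = 0.58 × 9.8 = 5.684 m/s².
v = √(2a·d) = √(2 × 5.684 × 106.6) = √1211.829 = 34.8113 m/s.
= 34.8113 × 3.6 = 125.321 km/h.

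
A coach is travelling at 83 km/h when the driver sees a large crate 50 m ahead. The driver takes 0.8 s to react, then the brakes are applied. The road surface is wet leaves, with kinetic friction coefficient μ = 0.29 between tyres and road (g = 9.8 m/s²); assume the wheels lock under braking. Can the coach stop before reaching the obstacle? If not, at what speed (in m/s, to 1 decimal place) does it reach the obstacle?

No — it strikes the obstacle at 18.8 m/s

83 km/h ÷ 3.6 = 23.0556 m/s.
a = μg = 0.29 × 9.8 = 2.842 m/s².
Reaction distance = 23.0556 × 0.8 = 18.444 m.
Braking distance needed to stop: v²/(2a) = 531.561 / 5.684 = 93.519 m, so total needed = 18.444 + 93.519 = 111.963 m > 50 m — it cannot stop.
Distance remaining when braking begins: 50 − 18.444 = 31.556 m.
v² = v₀² − 2a·d = 531.561 − 2 × 2.842 × 31.556 = 352.197 m²/s².
v = √352.197 = 18.767 m/s.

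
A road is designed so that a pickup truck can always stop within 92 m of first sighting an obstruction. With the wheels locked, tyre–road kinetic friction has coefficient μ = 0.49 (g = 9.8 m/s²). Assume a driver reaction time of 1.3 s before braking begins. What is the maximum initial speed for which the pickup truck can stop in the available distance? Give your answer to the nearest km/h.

a = μg = 0.49 × 9.8 = 4.802 m/s².
Stopping distance: v·t_r + v²/(2a) = 92 with t_r = 1.3 s and a = 4.802 m/s².
So v² + 12.485 v − 883.57 = 0.
Positive root: v = −a·t_r + √((a·t_r)² + 2a·d) = −6.243 + √(38.975 + 883.57) = 24.1304 m/s.
24.1304 m/s × 3.6 = 86.869 km/h.

Maximum speed ≈ 87 km/h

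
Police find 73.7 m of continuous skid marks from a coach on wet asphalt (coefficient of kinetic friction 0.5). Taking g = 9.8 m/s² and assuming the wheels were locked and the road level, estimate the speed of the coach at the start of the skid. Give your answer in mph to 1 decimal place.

Initial speed ≈ 60.1 mph

Deceleration a = μg = 0.5 × 9.8 = 4.900 m/s².
v = √(2a·d) = √(2 × 4.900 × 73.7) = √722.260 = 26.8749 m/s.
= 26.8749 ÷ 0.44704 = 60.117 mph.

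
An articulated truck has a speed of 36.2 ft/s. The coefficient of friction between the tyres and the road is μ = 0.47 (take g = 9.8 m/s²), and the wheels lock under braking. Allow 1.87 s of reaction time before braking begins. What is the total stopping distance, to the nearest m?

Total stopping distance ≈ 34 m

36.2 ft/s × 0.3048 = 11.0338 m/s.
a = μg = 0.47 × 9.8 = 4.606 m/s².
Reaction distance = v·t_r = 11.0338 × 1.87 = 20.633 m.
Braking distance = v²/(2a) = 11.0338² / (2 × 4.606) = 121.745 / 9.212 = 13.216 m.
Total = 20.633 + 13.216 = 33.849 m.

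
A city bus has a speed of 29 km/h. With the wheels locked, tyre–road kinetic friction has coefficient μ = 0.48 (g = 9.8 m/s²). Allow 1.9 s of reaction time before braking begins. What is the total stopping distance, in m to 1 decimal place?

29 km/h ÷ 3.6 = 8.0556 m/s.
a = μg = 0.48 × 9.8 = 4.704 m/s².
Reaction distance = v·t_r = 8.0556 × 1.9 = 15.306 m.
Braking distance = v²/(2a) = 8.0556² / (2 × 4.704) = 64.893 / 9.408 = 6.898 m.
Total = 15.306 + 6.898 = 22.204 m.

Total stopping distance ≈ 22.2 m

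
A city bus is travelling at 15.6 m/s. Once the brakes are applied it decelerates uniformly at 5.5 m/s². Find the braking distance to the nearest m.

Braking distance = v²/(2a) = 15.6000² / (2 × 5.500) = 243.360 / 11.000 = 22.124 m.

Braking distance ≈ 22 m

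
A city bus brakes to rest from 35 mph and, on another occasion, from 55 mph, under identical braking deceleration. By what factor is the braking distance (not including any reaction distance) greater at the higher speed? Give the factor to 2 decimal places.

Braking distance d = v²/(2a), so with a fixed, d ∝ v².
Factor = (55/35)² = 1.5714² = 2.4693.

Factor ≈ 2.47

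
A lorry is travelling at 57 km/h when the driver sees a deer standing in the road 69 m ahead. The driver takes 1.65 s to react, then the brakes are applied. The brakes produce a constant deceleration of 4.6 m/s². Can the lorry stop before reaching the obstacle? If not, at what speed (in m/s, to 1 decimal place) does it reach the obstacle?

57 km/h ÷ 3.6 = 15.8333 m/s.
Reaction distance = 15.8333 × 1.65 = 26.125 m.
Braking distance = v²/(2a) = 250.693 / 9.200 = 27.249 m.
Total stopping distance = 26.125 + 27.249 = 53.374 m, vs 69 m available — it stops with 69 − 53.374 = 15.626 m to spare.

Yes — it stops about 15.6 m short of the obstacle, so it never reaches it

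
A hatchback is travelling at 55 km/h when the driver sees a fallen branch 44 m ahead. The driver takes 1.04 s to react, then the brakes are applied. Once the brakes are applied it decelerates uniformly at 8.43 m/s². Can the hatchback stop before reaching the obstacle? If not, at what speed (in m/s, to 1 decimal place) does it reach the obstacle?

Yes — it stops about 14.3 m short of the obstacle, so it never reaches it

55 km/h ÷ 3.6 = 15.2778 m/s.
Reaction distance = 15.2778 × 1.04 = 15.889 m.
Braking distance = v²/(2a) = 233.411 / 16.860 = 13.844 m.
Total stopping distance = 15.889 + 13.844 = 29.733 m, vs 44 m available — it stops with 44 − 29.733 = 14.267 m to spare.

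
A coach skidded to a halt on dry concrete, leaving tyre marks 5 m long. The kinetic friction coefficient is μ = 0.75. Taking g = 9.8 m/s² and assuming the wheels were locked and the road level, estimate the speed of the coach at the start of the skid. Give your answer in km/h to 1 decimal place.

Deceleration a = μg = 0.75 × 9.8 = 7.350 m/s².
v = √(2a·d) = √(2 × 7.350 × 5) = √73.500 = 8.5732 m/s.
= 8.5732 × 3.6 = 30.864 km/h.

Initial speed ≈ 30.9 km/h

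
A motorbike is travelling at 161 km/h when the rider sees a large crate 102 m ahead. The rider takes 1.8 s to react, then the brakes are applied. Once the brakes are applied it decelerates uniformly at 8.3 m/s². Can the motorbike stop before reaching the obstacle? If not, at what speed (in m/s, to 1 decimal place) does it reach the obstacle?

161 km/h ÷ 3.6 = 44.7222 m/s.
Reaction distance = 44.7222 × 1.8 = 80.500 m.
Braking distance needed to stop: v²/(2a) = 2000.075 / 16.600 = 120.486 m, so total needed = 80.500 + 120.486 = 200.986 m > 102 m — it cannot stop.
Distance remaining when braking begins: 102 − 80.500 = 21.500 m.
v² = v₀² − 2a·d = 2000.075 − 2 × 8.300 × 21.500 = 1643.175 m²/s².
v = √1643.175 = 40.536 m/s.

No — it strikes the obstacle at 40.5 m/s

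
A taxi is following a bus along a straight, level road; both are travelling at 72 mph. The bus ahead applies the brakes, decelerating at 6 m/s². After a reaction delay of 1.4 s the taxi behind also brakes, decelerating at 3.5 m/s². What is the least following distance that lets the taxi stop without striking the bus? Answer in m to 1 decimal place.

Minimum gap ≈ 106.7 m

72 mph × 0.44704 = 32.1869 m/s.
Leader travels v²/(2a_L) = 1035.997 / 12.000 = 86.333 m before stopping.
Follower covers v·t_r = 32.1869 × 1.4 = 45.062 m while reacting, then v²/(2a_F) = 1035.997 / 7.000 = 148.000 m while braking, for a total of 45.062 + 148.000 = 193.062 m.
Since a_F ≤ a_L and the follower starts braking later, the follower is never slower than the leader, so the closest approach is when both have stopped.
Minimum gap = 193.062 − 86.333 = 106.729 m.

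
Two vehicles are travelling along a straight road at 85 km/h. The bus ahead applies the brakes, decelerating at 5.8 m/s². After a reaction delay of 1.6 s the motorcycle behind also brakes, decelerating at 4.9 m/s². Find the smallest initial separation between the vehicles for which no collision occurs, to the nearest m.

85 km/h ÷ 3.6 = 23.6111 m/s.
Leader travels v²/(2a_L) = 557.484 / 11.600 = 48.059 m before stopping.
Follower covers v·t_r = 23.6111 × 1.6 = 37.778 m while reacting, then v²/(2a_F) = 557.484 / 9.800 = 56.886 m while braking, for a total of 37.778 + 56.886 = 94.664 m.
Since a_F ≤ a_L and the follower starts braking later, the follower is never slower than the leader, so the closest approach is when both have stopped.
Minimum gap = 94.664 − 48.059 = 46.605 m.

Minimum gap ≈ 47 m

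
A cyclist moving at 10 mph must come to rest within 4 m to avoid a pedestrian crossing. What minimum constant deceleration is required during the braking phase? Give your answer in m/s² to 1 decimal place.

10 mph × 0.44704 = 4.4704 m/s.
v² = 2a·d ⇒ a = v²/(2d) = 4.4704² / (2 × 4.000) = 19.984 / 8.000 = 2.4980 m/s².

Required deceleration ≈ 2.5 m/s²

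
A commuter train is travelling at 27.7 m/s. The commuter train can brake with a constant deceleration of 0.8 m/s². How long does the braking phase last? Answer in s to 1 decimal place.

Braking time ≈ 34.6 s

Braking time = v/a = 27.7000 / 0.800 = 34.625 s.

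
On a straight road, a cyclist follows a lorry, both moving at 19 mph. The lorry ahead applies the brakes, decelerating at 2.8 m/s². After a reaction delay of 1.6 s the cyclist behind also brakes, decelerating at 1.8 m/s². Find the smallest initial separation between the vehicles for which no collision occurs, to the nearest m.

19 mph × 0.44704 = 8.4938 m/s.
Leader travels v²/(2a_L) = 72.145 / 5.600 = 12.883 m before stopping.
Follower covers v·t_r = 8.4938 × 1.6 = 13.590 m while reacting, then v²/(2a_F) = 72.145 / 3.600 = 20.040 m while braking, for a total of 13.590 + 20.040 = 33.630 m.
Since a_F ≤ a_L and the follower starts braking later, the follower is never slower than the leader, so the closest approach is when both have stopped.
Minimum gap = 33.630 − 12.883 = 20.747 m.

Minimum gap ≈ 21 m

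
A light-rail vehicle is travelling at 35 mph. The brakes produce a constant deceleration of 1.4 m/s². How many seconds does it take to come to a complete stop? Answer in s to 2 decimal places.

Braking time ≈ 11.18 s

35 mph × 0.44704 = 15.6464 m/s.
Braking time = v/a = 15.6464 / 1.400 = 11.176 s.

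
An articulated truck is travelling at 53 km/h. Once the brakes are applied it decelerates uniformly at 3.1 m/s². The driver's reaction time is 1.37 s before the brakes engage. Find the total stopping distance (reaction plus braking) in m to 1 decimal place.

Total stopping distance ≈ 55.1 m

53 km/h ÷ 3.6 = 14.7222 m/s.
Reaction distance = v·t_r = 14.7222 × 1.37 = 20.169 m.
Braking distance = v²/(2a) = 14.7222² / (2 × 3.100) = 216.743 / 6.200 = 34.959 m.
Total = 20.169 + 34.959 = 55.128 m.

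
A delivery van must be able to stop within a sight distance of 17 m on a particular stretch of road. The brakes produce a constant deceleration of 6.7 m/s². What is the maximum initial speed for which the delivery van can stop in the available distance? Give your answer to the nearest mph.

Maximum speed ≈ 34 mph

v²/(2a) = d ⇒ v = √(2 × 6.700 × 17) = √227.80 = 15.0930 m/s.
15.0930 m/s ÷ 0.44704 = 33.762 mph.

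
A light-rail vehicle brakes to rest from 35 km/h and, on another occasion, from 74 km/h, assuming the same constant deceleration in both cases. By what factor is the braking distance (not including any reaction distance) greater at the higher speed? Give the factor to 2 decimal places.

Braking distance d = v²/(2a), so with a fixed, d ∝ v².
Factor = (74/35)² = 2.1143² = 4.4703.

Factor ≈ 4.47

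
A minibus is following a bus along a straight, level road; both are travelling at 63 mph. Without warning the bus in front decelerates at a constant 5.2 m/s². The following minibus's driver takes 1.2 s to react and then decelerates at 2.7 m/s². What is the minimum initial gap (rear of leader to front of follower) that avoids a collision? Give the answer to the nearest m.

63 mph × 0.44704 = 28.1635 m/s.
Leader travels v²/(2a_L) = 793.183 / 10.400 = 76.268 m before stopping.
Follower covers v·t_r = 28.1635 × 1.2 = 33.796 m while reacting, then v²/(2a_F) = 793.183 / 5.400 = 146.886 m while braking, for a total of 33.796 + 146.886 = 180.682 m.
Since a_F ≤ a_L and the follower starts braking later, the follower is never slower than the leader, so the closest approach is when both have stopped.
Minimum gap = 180.682 − 76.268 = 104.414 m.

Minimum gap ≈ 104 m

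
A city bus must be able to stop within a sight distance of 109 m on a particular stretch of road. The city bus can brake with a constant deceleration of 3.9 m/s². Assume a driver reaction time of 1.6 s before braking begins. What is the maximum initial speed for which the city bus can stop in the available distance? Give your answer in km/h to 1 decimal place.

Stopping distance: v·t_r + v²/(2a) = 109 with t_r = 1.6 s and a = 3.900 m/s².
So v² + 12.480 v − 850.20 = 0.
Positive root: v = −a·t_r + √((a·t_r)² + 2a·d) = −6.240 + √(38.938 + 850.20) = 23.5784 m/s.
23.5784 m/s × 3.6 = 84.882 km/h.

Maximum speed ≈ 84.9 km/h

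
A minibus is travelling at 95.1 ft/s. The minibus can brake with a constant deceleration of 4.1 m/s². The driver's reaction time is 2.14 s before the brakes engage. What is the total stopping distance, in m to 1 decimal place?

Total stopping distance ≈ 164.5 m

95.1 ft/s × 0.3048 = 28.9865 m/s.
Reaction distance = v·t_r = 28.9865 × 2.14 = 62.031 m.
Braking distance = v²/(2a) = 28.9865² / (2 × 4.100) = 840.217 / 8.200 = 102.465 m.
Total = 62.031 + 102.465 = 164.496 m.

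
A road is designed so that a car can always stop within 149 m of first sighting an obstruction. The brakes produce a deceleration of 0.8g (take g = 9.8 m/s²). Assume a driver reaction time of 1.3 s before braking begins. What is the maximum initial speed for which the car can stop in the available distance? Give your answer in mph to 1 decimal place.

Maximum speed ≈ 87.7 mph

a = 0.8 × 9.8 = 7.840 m/s².
Stopping distance: v·t_r + v²/(2a) = 149 with t_r = 1.3 s and a = 7.840 m/s².
So v² + 20.384 v − 2336.32 = 0.
Positive root: v = −a·t_r + √((a·t_r)² + 2a·d) = −10.192 + √(103.877 + 2336.32) = 39.2064 m/s.
39.2064 m/s ÷ 0.44704 = 87.702 mph.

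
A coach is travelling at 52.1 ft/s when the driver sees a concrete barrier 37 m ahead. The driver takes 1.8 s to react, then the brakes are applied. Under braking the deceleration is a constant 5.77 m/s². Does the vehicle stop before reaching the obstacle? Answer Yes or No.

52.1 ft/s × 0.3048 = 15.8801 m/s.
Reaction distance = 15.8801 × 1.8 = 28.584 m.
Braking distance = v²/(2a) = 252.178 / 11.540 = 21.853 m.
Total stopping distance = 28.584 + 21.853 = 50.437 m, vs 37 m available — it cannot stop in time and overshoots by 50.437 − 37 = 13.437 m.

No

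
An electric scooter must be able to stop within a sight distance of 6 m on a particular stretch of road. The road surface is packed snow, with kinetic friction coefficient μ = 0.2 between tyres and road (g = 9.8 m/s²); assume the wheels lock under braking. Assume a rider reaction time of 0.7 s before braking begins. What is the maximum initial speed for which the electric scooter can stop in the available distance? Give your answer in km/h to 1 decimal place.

a = μg = 0.2 × 9.8 = 1.960 m/s².
Stopping distance: v·t_r + v²/(2a) = 6 with t_r = 0.7 s and a = 1.960 m/s².
So v² + 2.744 v − 23.52 = 0.
Positive root: v = −a·t_r + √((a·t_r)² + 2a·d) = −1.372 + √(1.882 + 23.52) = 3.6680 m/s.
3.6680 m/s × 3.6 = 13.205 km/h.

Maximum speed ≈ 13.2 km/h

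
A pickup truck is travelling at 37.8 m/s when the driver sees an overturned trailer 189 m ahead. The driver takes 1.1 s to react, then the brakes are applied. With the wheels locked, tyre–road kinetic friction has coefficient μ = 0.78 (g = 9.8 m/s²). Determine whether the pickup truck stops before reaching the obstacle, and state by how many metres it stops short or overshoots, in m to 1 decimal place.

Yes — it stops 54.0 m short of the obstacle

a = μg = 0.78 × 9.8 = 7.644 m/s².
Reaction distance = 37.8000 × 1.1 = 41.580 m.
Braking distance = v²/(2a) = 1428.840 / 15.288 = 93.462 m.
Total stopping distance = 41.580 + 93.462 = 135.042 m, vs 189 m available — it stops with 189 − 135.042 = 53.958 m to spare.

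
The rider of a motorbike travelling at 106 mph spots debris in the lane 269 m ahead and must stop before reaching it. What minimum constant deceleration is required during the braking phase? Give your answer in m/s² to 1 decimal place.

Required deceleration ≈ 4.2 m/s²

106 mph × 0.44704 = 47.3862 m/s.
v² = 2a·d ⇒ a = v²/(2d) = 47.3862² / (2 × 269.000) = 2245.452 / 538.000 = 4.1737 m/s².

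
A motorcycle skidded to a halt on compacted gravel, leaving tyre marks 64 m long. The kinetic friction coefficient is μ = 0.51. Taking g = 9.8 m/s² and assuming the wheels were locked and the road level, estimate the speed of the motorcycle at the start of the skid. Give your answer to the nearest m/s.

Initial speed ≈ 25 m/s

Deceleration a = μg = 0.51 × 9.8 = 4.998 m/s².
v = √(2a·d) = √(2 × 4.998 × 64) = √639.744 = 25.2932 m/s.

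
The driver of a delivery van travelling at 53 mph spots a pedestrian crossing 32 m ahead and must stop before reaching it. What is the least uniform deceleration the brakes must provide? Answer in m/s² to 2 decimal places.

53 mph × 0.44704 = 23.6931 m/s.
v² = 2a·d ⇒ a = v²/(2d) = 23.6931² / (2 × 32.000) = 561.363 / 64.000 = 8.7713 m/s².

Required deceleration ≈ 8.77 m/s²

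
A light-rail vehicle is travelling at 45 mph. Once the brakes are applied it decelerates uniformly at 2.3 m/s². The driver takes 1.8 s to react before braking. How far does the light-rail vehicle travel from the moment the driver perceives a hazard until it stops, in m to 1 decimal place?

45 mph × 0.44704 = 20.1168 m/s.
Reaction distance = v·t_r = 20.1168 × 1.8 = 36.210 m.
Braking distance = v²/(2a) = 20.1168² / (2 × 2.300) = 404.686 / 4.600 = 87.975 m.
Total = 36.210 + 87.975 = 124.185 m.

Total stopping distance ≈ 124.2 m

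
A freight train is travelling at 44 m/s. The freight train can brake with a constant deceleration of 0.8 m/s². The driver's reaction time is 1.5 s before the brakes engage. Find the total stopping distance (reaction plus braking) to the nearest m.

Total stopping distance ≈ 1276 m

Reaction distance = v·t_r = 44.0000 × 1.5 = 66.000 m.
Braking distance = v²/(2a) = 44.0000² / (2 × 0.800) = 1936.000 / 1.600 = 1210.000 m.
Total = 66.000 + 1210.000 = 1276.000 m.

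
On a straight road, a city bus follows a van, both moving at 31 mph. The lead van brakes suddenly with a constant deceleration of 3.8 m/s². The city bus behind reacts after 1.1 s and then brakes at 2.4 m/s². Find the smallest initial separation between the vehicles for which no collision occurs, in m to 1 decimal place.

Minimum gap ≈ 30.0 m

31 mph × 0.44704 = 13.8582 m/s.
Leader travels v²/(2a_L) = 192.050 / 7.600 = 25.270 m before stopping.
Follower covers v·t_r = 13.8582 × 1.1 = 15.244 m while reacting, then v²/(2a_F) = 192.050 / 4.800 = 40.010 m while braking, for a total of 15.244 + 40.010 = 55.254 m.
Since a_F ≤ a_L and the follower starts braking later, the follower is never slower than the leader, so the closest approach is when both have stopped.
Minimum gap = 55.254 − 25.270 = 29.984 m.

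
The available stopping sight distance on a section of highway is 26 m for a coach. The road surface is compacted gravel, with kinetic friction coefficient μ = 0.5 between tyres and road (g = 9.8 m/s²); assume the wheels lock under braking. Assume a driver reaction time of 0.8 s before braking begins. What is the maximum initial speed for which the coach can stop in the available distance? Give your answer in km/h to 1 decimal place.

Maximum speed ≈ 45.1 km/h

a = μg = 0.5 × 9.8 = 4.900 m/s².
Stopping distance: v·t_r + v²/(2a) = 26 with t_r = 0.8 s and a = 4.900 m/s².
So v² + 7.840 v − 254.80 = 0.
Positive root: v = −a·t_r + √((a·t_r)² + 2a·d) = −3.920 + √(15.366 + 254.80) = 12.5167 m/s.
12.5167 m/s × 3.6 = 45.060 km/h.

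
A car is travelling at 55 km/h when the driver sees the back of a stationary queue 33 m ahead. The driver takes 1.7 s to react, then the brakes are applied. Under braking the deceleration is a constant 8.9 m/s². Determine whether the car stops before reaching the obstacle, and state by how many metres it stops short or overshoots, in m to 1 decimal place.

55 km/h ÷ 3.6 = 15.2778 m/s.
Reaction distance = 15.2778 × 1.7 = 25.972 m.
Braking distance = v²/(2a) = 233.411 / 17.800 = 13.113 m.
Total stopping distance = 25.972 + 13.113 = 39.085 m, vs 33 m available — it cannot stop in time and overshoots by 39.085 − 33 = 6.085 m.

No — it overshoots by 6.1 m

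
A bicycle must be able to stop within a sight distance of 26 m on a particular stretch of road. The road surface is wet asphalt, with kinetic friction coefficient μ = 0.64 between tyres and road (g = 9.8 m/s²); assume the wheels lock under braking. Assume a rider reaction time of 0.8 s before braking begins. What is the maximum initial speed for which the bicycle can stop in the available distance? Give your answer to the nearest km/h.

a = μg = 0.64 × 9.8 = 6.272 m/s².
Stopping distance: v·t_r + v²/(2a) = 26 with t_r = 0.8 s and a = 6.272 m/s².
So v² + 10.035 v − 326.14 = 0.
Positive root: v = −a·t_r + √((a·t_r)² + 2a·d) = −5.018 + √(25.180 + 326.14) = 13.7255 m/s.
13.7255 m/s × 3.6 = 49.412 km/h.

Maximum speed ≈ 49 km/h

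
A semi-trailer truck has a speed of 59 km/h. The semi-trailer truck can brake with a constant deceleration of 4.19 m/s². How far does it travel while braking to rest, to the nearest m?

Braking distance ≈ 32 m

59 km/h ÷ 3.6 = 16.3889 m/s.
Braking distance = v²/(2a) = 16.3889² / (2 × 4.190) = 268.596 / 8.380 = 32.052 m.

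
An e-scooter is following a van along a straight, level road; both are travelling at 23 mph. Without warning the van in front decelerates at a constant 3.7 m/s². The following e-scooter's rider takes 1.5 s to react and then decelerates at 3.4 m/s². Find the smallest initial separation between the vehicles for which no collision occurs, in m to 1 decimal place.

23 mph × 0.44704 = 10.2819 m/s.
Leader travels v²/(2a_L) = 105.717 / 7.400 = 14.286 m before stopping.
Follower covers v·t_r = 10.2819 × 1.5 = 15.423 m while reacting, then v²/(2a_F) = 105.717 / 6.800 = 15.547 m while braking, for a total of 15.423 + 15.547 = 30.970 m.
Since a_F ≤ a_L and the follower starts braking later, the follower is never slower than the leader, so the closest approach is when both have stopped.
Minimum gap = 30.970 − 14.286 = 16.684 m.

Minimum gap ≈ 16.7 m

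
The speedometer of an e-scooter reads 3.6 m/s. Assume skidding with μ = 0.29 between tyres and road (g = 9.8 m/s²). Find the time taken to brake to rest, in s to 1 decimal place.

a = μg = 0.29 × 9.8 = 2.842 m/s².
Braking time = v/a = 3.6000 / 2.842 = 1.267 s.

Braking time ≈ 1.3 s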